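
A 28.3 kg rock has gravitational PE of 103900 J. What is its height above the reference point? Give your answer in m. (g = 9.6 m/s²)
h = PE/(mg) = 103900/(28.3·9.6) = 382.4 m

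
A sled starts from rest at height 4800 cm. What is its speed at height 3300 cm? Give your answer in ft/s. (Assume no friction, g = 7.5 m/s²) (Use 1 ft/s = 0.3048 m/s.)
Convert to SI: h₁−h₂ = 15.0 m
mgh₁ = mgh₂ + ½mv² ⇒ v = √(2g(h₁−h₂)) = √(2·7.5·15.0) = 15.0 m/s = 49.21 ft/s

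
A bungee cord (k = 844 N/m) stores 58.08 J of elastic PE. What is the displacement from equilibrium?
x = √(2·PE/k) = √(2·58.08/844) = 0.371 m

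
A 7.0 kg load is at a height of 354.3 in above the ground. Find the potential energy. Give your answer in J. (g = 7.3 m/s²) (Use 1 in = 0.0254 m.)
Convert to SI: m = 7.0 kg, h = 8.99922 m
PE = mgh = (7.0)(7.3)(8.99922) = 459.9 J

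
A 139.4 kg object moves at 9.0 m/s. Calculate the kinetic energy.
KE = ½mv² = ½(139.4)(9.0)² = 5646 J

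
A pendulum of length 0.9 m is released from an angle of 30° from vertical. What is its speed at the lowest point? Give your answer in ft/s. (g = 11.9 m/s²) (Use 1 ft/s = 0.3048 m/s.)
h = L(1 − cosθ) = 0.9(1 − cos30°) = 0.120577 m
v = √(2gh) = √(2·11.9·0.120577) = 1.69403 m/s = 5.558 ft/s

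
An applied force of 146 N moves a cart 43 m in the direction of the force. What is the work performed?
W = F·d = (146)(43) = 6278 J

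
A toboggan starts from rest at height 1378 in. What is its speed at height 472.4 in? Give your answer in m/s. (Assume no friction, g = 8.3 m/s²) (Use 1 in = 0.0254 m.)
Convert to SI: h₁−h₂ = 23.0022 m
mgh₁ = mgh₂ + ½mv² ⇒ v = √(2g(h₁−h₂)) = √(2·8.3·23.0022) = 19.54 m/s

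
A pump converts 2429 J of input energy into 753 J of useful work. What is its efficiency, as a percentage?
η = W_out/W_in = 753/2429 = 31.0%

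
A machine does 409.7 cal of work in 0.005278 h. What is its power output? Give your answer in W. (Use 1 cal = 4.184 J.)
Convert to SI: W = 1714.18 J, t = 19.0008 s
P = W/t = 1714.18/19.0008 = 90.22 W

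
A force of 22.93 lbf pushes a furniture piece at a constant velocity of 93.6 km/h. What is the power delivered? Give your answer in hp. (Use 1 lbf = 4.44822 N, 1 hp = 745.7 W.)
Convert to SI: F = 101.998 N, v = 26.0 m/s
P = Fv = (101.998)(26.0) = 2651.94 W = 3.556 hp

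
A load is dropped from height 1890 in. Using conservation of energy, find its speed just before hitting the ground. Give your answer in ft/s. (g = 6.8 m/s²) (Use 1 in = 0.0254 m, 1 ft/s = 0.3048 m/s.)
Convert to SI: h = 48.006 m
mgh = ½mv² ⇒ v = √(2gh) = √(2·6.8·48.006) = 25.5515 m/s = 83.83 ft/s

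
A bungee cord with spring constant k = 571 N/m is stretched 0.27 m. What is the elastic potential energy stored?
PE = ½kx² = ½(571)(0.27)² = 20.81 J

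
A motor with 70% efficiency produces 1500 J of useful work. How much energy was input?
W_in = W_out/η = 1500/0.7 = 2143 J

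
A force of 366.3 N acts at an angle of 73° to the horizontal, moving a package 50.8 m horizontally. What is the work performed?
W = F·d·cosθ = (366.3)(50.8)cos(73°) = 5440 J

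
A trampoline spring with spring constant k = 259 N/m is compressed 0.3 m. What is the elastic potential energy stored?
PE = ½kx² = ½(259)(0.3)² = 11.66 J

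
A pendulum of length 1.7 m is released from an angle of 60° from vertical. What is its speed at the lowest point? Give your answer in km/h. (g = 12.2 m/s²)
h = L(1 − cosθ) = 1.7(1 − cos60°) = 0.85 m
v = √(2gh) = √(2·12.2·0.85) = 4.55412 m/s = 16.39 km/h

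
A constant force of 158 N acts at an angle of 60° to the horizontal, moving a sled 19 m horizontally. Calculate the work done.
W = F·d·cosθ = (158)(19)cos(60°) = 1501 J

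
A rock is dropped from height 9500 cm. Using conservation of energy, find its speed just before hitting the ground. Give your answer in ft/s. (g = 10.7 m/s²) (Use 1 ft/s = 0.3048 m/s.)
Convert to SI: h = 95.0 m
mgh = ½mv² ⇒ v = √(2gh) = √(2·10.7·95.0) = 45.0888 m/s = 147.9 ft/s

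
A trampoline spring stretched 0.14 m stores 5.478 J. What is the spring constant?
k = 2·PE/x² = 2·5.478/(0.14)² = 559.0 N/m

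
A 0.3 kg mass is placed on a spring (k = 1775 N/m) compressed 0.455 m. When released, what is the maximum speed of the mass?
½kx² = ½mv² ⇒ v = x√(k/m) = (0.455)√(1775/0.3) = 35.0 m/s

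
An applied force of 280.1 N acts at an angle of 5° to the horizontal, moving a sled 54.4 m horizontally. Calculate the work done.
W = F·d·cosθ = (280.1)(54.4)cos(5°) = 15180 J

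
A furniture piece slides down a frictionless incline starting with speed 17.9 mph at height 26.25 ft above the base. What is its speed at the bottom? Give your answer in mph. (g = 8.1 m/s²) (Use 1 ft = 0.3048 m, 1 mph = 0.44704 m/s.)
Convert to SI: v₀ = 8.00202 m/s, h = 8.001 m
½mv₀² + mgh = ½mv² ⇒ v = √(v₀² + 2gh) = √(8.00202² + 2·8.1·8.001) = 13.9158 m/s = 31.13 mph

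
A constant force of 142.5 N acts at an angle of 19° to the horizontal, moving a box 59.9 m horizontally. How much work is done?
W = F·d·cosθ = (142.5)(59.9)cos(19°) = 8071 J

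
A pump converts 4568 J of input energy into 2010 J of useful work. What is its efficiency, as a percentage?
η = W_out/W_in = 2010/4568 = 44.0%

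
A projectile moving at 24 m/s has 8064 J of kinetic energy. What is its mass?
m = 2·KE/v² = 2·8064/(24)² = 28.0 kg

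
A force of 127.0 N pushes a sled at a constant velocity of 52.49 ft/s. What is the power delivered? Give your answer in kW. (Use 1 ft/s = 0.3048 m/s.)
Convert to SI: F = 127.0 N, v = 15.999 m/s
P = Fv = (127.0)(15.999) = 2031.87 W = 2.032 kW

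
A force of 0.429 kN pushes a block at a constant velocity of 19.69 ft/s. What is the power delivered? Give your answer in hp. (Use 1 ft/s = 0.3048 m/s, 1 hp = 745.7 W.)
Convert to SI: F = 429.0 N, v = 6.00151 m/s
P = Fv = (429.0)(6.00151) = 2574.65 W = 3.453 hp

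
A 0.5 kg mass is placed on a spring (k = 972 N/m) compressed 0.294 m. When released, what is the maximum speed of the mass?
½kx² = ½mv² ⇒ v = x√(k/m) = (0.294)√(972/0.5) = 12.96 m/s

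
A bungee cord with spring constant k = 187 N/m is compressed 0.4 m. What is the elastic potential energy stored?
PE = ½kx² = ½(187)(0.4)² = 14.96 J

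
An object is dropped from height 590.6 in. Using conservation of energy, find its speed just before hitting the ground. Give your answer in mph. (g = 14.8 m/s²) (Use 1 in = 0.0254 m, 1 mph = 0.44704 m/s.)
Convert to SI: h = 15.0012 m
mgh = ½mv² ⇒ v = √(2gh) = √(2·14.8·15.0012) = 21.0722 m/s = 47.14 mph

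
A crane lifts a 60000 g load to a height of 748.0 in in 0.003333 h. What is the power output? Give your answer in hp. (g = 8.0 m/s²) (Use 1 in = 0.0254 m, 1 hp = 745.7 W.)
Convert to SI: m = 60.0 kg, h = 18.9992 m, t = 11.9988 s
P = mgh/t = (60.0)(8.0)(18.9992)/11.9988 = 760.044 W = 1.019 hp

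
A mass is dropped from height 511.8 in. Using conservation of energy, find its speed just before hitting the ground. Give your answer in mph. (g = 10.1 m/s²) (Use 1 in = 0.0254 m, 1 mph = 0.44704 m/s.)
Convert to SI: h = 12.9997 m
mgh = ½mv² ⇒ v = √(2gh) = √(2·10.1·12.9997) = 16.2048 m/s = 36.25 mph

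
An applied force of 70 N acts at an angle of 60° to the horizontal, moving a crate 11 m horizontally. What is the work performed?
W = F·d·cosθ = (70)(11)cos(60°) = 385.0 J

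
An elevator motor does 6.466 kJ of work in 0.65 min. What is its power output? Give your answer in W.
Convert to SI: W = 6466.0 J, t = 39.0 s
P = W/t = 6466.0/39.0 = 165.8 W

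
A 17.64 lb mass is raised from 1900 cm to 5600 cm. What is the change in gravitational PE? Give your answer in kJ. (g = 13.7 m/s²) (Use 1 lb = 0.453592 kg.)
Convert to SI: m = 8.00136 kg, Δh = 37.0 m
ΔPE = mgΔh = (8.00136)(13.7)(37.0) = 4055.89 J = 4.056 kJ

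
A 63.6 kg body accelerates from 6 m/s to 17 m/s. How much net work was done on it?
W = ΔKE = ½m(v₂² − v₁²) = ½(63.6)(17² − 6²) = 8045.4 J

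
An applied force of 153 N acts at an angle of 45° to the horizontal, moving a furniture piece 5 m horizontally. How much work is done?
W = F·d·cosθ = (153)(5)cos(45°) = 540.9 J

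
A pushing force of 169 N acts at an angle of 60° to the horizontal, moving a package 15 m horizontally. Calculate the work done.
W = F·d·cosθ = (169)(15)cos(60°) = 1268 J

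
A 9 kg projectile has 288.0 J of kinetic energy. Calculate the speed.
v = √(2·KE/m) = √(2·288.0/9) = 8.0 m/s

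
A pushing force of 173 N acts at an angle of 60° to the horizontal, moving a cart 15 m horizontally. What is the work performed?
W = F·d·cosθ = (173)(15)cos(60°) = 1298 J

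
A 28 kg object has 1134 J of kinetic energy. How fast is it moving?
v = √(2·KE/m) = √(2·1134/28) = 9.0 m/s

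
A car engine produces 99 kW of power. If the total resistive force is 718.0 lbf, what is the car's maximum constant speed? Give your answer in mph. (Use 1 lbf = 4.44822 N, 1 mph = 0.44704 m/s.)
Convert to SI: F = 3193.82 N
P = Fv ⇒ v = P/F = 99000 W/3193.82 N = 30.9973 m/s = 69.34 mph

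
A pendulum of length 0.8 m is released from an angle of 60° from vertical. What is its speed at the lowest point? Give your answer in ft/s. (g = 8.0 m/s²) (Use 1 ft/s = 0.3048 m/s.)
h = L(1 − cosθ) = 0.8(1 − cos60°) = 0.4 m
v = √(2gh) = √(2·8.0·0.4) = 2.52982 m/s = 8.3 ft/s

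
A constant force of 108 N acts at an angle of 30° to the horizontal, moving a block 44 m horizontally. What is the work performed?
W = F·d·cosθ = (108)(44)cos(30°) = 4115 J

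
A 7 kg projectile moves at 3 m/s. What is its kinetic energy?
KE = ½mv² = ½(7)(3)² = 31.5 J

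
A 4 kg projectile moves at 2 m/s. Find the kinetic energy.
KE = ½mv² = ½(4)(2)² = 8.0 J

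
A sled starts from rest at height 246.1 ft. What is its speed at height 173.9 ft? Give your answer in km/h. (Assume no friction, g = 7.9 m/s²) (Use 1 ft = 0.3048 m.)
Convert to SI: h₁−h₂ = 22.0066 m
mgh₁ = mgh₂ + ½mv² ⇒ v = √(2g(h₁−h₂)) = √(2·7.9·22.0066) = 18.6468 m/s = 67.13 km/h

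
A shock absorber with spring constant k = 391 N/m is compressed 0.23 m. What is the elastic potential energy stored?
PE = ½kx² = ½(391)(0.23)² = 10.34 J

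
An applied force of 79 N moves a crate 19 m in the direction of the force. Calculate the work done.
W = F·d = (79)(19) = 1501 J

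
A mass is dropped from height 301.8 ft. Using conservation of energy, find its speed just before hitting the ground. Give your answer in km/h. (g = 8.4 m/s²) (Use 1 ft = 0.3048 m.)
Convert to SI: h = 91.9886 m
mgh = ½mv² ⇒ v = √(2gh) = √(2·8.4·91.9886) = 39.3117 m/s = 141.5 km/h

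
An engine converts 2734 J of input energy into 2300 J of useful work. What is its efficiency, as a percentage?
η = W_out/W_in = 2300/2734 = 84.13%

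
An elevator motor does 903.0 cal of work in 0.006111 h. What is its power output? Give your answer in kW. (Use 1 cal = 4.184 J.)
Convert to SI: W = 3778.15 J, t = 21.9996 s
P = W/t = 3778.15/21.9996 = 171.737 W = 0.1717 kW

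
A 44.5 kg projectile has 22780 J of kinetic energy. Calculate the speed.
v = √(2·KE/m) = √(2·22780/44.5) = 32.0 m/s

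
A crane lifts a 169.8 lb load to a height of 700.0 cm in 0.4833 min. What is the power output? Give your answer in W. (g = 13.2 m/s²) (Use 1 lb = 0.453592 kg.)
Convert to SI: m = 77.0199 kg, h = 7.0 m, t = 28.998 s
P = mgh/t = (77.0199)(13.2)(7.0)/28.998 = 245.4 W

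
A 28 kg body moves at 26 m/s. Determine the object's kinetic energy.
KE = ½mv² = ½(28)(26)² = 9464.0 J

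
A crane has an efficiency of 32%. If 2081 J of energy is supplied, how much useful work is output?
W_out = η·W_in = 0.32·2081 = 665.92 J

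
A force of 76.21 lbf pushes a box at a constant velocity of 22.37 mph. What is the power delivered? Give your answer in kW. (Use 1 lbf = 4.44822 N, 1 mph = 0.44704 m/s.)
Convert to SI: F = 338.999 N, v = 10.0003 m/s
P = Fv = (338.999)(10.0003) = 3390.09 W = 3.39 kW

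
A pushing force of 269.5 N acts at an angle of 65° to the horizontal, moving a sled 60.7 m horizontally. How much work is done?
W = F·d·cosθ = (269.5)(60.7)cos(65°) = 6913 J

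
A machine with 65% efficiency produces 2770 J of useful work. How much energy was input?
W_in = W_out/η = 2770/0.65 = 4262 J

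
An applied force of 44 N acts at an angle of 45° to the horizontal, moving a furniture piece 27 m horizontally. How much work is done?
W = F·d·cosθ = (44)(27)cos(45°) = 840.0 J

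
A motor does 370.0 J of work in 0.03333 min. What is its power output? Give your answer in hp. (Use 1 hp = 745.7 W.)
Convert to SI: W = 370.0 J, t = 1.9998 s
P = W/t = 370.0/1.9998 = 185.019 W = 0.2481 hp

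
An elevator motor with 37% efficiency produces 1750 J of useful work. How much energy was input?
W_in = W_out/η = 1750/0.37 = 4730 J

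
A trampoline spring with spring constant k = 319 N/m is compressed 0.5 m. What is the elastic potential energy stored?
PE = ½kx² = ½(319)(0.5)² = 39.88 J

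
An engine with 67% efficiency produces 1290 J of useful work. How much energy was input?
W_in = W_out/η = 1290/0.67 = 1925 J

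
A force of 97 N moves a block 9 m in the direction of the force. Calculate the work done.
W = F·d = (97)(9) = 873.0 J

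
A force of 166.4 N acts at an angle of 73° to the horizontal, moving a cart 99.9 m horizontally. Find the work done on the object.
W = F·d·cosθ = (166.4)(99.9)cos(73°) = 4860 J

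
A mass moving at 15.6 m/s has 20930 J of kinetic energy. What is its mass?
m = 2·KE/v² = 2·20930/(15.6)² = 172.0 kg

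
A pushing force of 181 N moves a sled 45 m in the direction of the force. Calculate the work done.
W = F·d = (181)(45) = 8145 J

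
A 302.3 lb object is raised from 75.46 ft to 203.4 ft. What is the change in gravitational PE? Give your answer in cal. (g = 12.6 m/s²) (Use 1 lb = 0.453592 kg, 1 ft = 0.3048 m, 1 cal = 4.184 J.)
Convert to SI: m = 137.121 kg, Δh = 38.9961 m
ΔPE = mgΔh = (137.121)(12.6)(38.9961) = 67374.5 J = 16100 cal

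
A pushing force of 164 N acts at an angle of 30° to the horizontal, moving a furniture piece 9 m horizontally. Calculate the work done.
W = F·d·cosθ = (164)(9)cos(30°) = 1278 J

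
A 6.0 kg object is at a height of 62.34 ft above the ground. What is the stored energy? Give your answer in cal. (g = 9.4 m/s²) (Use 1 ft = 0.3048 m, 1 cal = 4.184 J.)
Convert to SI: m = 6.0 kg, h = 19.0012 m
PE = mgh = (6.0)(9.4)(19.0012) = 1071.67 J = 256.1 cal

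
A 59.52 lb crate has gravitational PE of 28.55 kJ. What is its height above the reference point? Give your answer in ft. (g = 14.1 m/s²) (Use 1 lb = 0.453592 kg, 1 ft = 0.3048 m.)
Convert to SI: m = 26.9978 kg, PE = 28550.0 J
h = PE/(mg) = 28550.0/(26.9978·14.1) = 74.9996 m = 246.1 ft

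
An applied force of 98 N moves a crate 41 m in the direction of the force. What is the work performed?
W = F·d = (98)(41) = 4018 J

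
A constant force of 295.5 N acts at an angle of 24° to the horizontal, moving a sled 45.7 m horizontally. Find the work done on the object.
W = F·d·cosθ = (295.5)(45.7)cos(24°) = 12340 J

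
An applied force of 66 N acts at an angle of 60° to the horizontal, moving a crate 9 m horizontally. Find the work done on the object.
W = F·d·cosθ = (66)(9)cos(60°) = 297.0 J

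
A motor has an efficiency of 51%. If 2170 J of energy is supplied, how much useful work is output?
W_out = η·W_in = 0.51·2170 = 1106.7 J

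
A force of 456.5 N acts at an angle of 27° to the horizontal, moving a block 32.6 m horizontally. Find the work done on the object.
W = F·d·cosθ = (456.5)(32.6)cos(27°) = 13260 J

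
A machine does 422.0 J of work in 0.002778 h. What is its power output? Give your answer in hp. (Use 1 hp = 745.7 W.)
Convert to SI: W = 422.0 J, t = 10.0008 s
P = W/t = 422.0/10.0008 = 42.1966 W = 0.05659 hp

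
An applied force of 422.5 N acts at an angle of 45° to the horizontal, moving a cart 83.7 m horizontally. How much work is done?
W = F·d·cosθ = (422.5)(83.7)cos(45°) = 25010 J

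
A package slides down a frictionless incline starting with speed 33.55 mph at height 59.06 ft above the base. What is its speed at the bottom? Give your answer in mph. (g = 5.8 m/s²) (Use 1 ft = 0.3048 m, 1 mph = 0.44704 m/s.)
Convert to SI: v₀ = 14.9982 m/s, h = 18.0015 m
½mv₀² + mgh = ½mv² ⇒ v = √(v₀² + 2gh) = √(14.9982² + 2·5.8·18.0015) = 20.827 m/s = 46.59 mph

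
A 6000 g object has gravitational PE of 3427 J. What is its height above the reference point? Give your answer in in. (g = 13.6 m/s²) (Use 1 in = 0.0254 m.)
Convert to SI: m = 6.0 kg, PE = 3427.0 J
h = PE/(mg) = 3427.0/(6.0·13.6) = 41.9975 m = 1653 in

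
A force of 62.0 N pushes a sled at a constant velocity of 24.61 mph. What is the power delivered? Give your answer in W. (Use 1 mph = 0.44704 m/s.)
Convert to SI: F = 62.0 N, v = 11.0017 m/s
P = Fv = (62.0)(11.0017) = 682.1 W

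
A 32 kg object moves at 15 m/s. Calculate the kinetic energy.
KE = ½mv² = ½(32)(15)² = 3600.0 J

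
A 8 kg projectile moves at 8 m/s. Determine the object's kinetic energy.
KE = ½mv² = ½(8)(8)² = 256.0 J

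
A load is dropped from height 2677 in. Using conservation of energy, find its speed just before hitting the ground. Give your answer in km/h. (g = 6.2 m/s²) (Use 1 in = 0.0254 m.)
Convert to SI: h = 67.9958 m
mgh = ½mv² ⇒ v = √(2gh) = √(2·6.2·67.9958) = 29.037 m/s = 104.5 km/h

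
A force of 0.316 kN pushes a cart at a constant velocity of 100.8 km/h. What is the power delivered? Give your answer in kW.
Convert to SI: F = 316.0 N, v = 28.0 m/s
P = Fv = (316.0)(28.0) = 8848.0 W = 8.848 kW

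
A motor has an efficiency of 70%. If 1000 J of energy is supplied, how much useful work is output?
W_out = η·W_in = 0.7·1000 = 700.0 J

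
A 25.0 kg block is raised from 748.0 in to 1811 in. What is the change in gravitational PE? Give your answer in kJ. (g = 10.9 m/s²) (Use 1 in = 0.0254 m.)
Convert to SI: m = 25.0 kg, Δh = 27.0002 m
ΔPE = mgΔh = (25.0)(10.9)(27.0002) = 7357.55 J = 7.358 kJ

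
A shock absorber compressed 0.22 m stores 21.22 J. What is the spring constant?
k = 2·PE/x² = 2·21.22/(0.22)² = 876.9 N/m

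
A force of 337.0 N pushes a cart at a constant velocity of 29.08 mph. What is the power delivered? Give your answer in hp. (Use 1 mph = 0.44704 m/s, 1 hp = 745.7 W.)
Convert to SI: F = 337.0 N, v = 12.9999 m/s
P = Fv = (337.0)(12.9999) = 4380.97 W = 5.875 hp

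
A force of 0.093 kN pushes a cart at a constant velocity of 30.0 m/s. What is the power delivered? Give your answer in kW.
Convert to SI: F = 93.0 N, v = 30.0 m/s
P = Fv = (93.0)(30.0) = 2790.0 W = 2.79 kW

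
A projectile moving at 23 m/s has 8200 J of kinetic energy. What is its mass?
m = 2·KE/v² = 2·8200/(23)² = 31.0 kg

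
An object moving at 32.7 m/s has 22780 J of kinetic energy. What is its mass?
m = 2·KE/v² = 2·22780/(32.7)² = 42.61 kg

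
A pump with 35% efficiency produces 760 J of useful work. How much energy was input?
W_in = W_out/η = 760/0.35 = 2171 J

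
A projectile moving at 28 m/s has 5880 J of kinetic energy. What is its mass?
m = 2·KE/v² = 2·5880/(28)² = 15.0 kg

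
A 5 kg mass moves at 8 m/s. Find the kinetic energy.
KE = ½mv² = ½(5)(8)² = 160.0 J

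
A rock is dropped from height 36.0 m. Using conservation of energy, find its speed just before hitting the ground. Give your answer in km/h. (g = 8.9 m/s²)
mgh = ½mv² ⇒ v = √(2gh) = √(2·8.9·36.0) = 25.314 m/s = 91.13 km/h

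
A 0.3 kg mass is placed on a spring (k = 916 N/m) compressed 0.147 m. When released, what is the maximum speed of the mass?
½kx² = ½mv² ⇒ v = x√(k/m) = (0.147)√(916/0.3) = 8.123 m/s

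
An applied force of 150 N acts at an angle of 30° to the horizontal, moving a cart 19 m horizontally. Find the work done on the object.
W = F·d·cosθ = (150)(19)cos(30°) = 2468 J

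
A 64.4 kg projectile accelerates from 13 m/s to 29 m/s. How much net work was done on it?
W = ΔKE = ½m(v₂² − v₁²) = ½(64.4)(29² − 13²) = 21638.4 J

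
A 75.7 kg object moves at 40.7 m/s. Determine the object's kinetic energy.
KE = ½mv² = ½(75.7)(40.7)² = 62700 J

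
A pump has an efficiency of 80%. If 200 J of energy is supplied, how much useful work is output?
W_out = η·W_in = 0.8·200 = 160.0 J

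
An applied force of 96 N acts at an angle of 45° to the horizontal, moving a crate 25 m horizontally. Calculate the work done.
W = F·d·cosθ = (96)(25)cos(45°) = 1697 J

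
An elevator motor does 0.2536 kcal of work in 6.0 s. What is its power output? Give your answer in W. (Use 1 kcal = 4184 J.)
Convert to SI: W = 1061.06 J, t = 6.0 s
P = W/t = 1061.06/6.0 = 176.8 W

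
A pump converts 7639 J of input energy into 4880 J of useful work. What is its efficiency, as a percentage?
η = W_out/W_in = 4880/7639 = 63.88%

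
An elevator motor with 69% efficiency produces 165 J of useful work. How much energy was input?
W_in = W_out/η = 165/0.69 = 239.1 J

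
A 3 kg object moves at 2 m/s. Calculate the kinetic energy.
KE = ½mv² = ½(3)(2)² = 6.0 J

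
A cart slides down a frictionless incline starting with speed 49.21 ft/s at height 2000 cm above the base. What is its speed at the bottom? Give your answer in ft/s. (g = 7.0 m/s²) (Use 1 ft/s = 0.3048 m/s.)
Convert to SI: v₀ = 14.9992 m/s, h = 20.0 m
½mv₀² + mgh = ½mv² ⇒ v = √(v₀² + 2gh) = √(14.9992² + 2·7.0·20.0) = 22.4717 m/s = 73.73 ft/s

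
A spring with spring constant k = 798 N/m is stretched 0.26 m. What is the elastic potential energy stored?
PE = ½kx² = ½(798)(0.26)² = 26.97 J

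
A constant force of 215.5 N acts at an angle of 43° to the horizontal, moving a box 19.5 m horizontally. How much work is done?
W = F·d·cosθ = (215.5)(19.5)cos(43°) = 3073 J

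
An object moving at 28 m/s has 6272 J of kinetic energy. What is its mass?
m = 2·KE/v² = 2·6272/(28)² = 16.0 kg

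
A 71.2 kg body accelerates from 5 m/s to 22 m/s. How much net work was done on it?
W = ΔKE = ½m(v₂² − v₁²) = ½(71.2)(22² − 5²) = 16340.4 J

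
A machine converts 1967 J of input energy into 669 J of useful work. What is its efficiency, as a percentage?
η = W_out/W_in = 669/1967 = 34.01%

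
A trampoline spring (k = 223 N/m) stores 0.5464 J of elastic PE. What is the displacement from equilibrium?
x = √(2·PE/k) = √(2·0.5464/223) = 0.07 m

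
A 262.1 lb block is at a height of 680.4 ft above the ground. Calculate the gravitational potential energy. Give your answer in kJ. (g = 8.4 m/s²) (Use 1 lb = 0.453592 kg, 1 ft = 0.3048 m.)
Convert to SI: m = 118.886 kg, h = 207.386 m
PE = mgh = (118.886)(8.4)(207.386) = 207105 J = 207.1 kJ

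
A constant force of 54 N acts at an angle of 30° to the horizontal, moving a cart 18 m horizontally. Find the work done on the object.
W = F·d·cosθ = (54)(18)cos(30°) = 841.8 J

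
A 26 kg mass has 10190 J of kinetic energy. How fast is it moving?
v = √(2·KE/m) = √(2·10190/26) = 28.0 m/s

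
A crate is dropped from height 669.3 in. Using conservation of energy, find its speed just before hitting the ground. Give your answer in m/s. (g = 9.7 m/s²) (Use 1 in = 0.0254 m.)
Convert to SI: h = 17.0002 m
mgh = ½mv² ⇒ v = √(2gh) = √(2·9.7·17.0002) = 18.16 m/s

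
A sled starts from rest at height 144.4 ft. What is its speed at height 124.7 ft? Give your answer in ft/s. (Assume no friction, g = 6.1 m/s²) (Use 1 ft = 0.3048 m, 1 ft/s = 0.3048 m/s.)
Convert to SI: h₁−h₂ = 6.00456 m
mgh₁ = mgh₂ + ½mv² ⇒ v = √(2g(h₁−h₂)) = √(2·6.1·6.00456) = 8.55895 m/s = 28.08 ft/s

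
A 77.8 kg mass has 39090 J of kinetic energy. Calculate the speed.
v = √(2·KE/m) = √(2·39090/77.8) = 31.7 m/s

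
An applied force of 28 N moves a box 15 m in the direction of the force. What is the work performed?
W = F·d = (28)(15) = 420.0 J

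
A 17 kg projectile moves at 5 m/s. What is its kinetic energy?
KE = ½mv² = ½(17)(5)² = 212.5 J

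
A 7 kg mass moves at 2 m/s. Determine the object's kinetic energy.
KE = ½mv² = ½(7)(2)² = 14.0 J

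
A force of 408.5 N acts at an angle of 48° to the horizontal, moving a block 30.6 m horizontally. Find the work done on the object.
W = F·d·cosθ = (408.5)(30.6)cos(48°) = 8364 J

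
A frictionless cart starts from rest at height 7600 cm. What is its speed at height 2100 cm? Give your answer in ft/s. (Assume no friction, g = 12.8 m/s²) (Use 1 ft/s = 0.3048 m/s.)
Convert to SI: h₁−h₂ = 55.0 m
mgh₁ = mgh₂ + ½mv² ⇒ v = √(2g(h₁−h₂)) = √(2·12.8·55.0) = 37.5233 m/s = 123.1 ft/s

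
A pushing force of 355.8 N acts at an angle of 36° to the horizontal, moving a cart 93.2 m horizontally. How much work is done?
W = F·d·cosθ = (355.8)(93.2)cos(36°) = 26830 J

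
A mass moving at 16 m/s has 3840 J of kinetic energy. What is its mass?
m = 2·KE/v² = 2·3840/(16)² = 30.0 kg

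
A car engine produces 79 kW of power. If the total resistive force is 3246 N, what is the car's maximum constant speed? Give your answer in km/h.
P = Fv ⇒ v = P/F = 79000 W/3246.0 N = 24.3376 m/s = 87.62 km/h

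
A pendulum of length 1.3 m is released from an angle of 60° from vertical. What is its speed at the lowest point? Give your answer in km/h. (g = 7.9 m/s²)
h = L(1 − cosθ) = 1.3(1 − cos60°) = 0.65 m
v = √(2gh) = √(2·7.9·0.65) = 3.20468 m/s = 11.54 km/h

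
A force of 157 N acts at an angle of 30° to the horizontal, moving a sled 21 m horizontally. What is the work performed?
W = F·d·cosθ = (157)(21)cos(30°) = 2855 J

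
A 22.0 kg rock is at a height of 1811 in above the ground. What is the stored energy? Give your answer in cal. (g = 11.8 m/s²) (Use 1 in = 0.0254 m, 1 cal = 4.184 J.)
Convert to SI: m = 22.0 kg, h = 45.9994 m
PE = mgh = (22.0)(11.8)(45.9994) = 11941.4 J = 2854 cal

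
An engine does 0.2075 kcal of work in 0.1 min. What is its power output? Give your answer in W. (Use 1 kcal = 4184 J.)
Convert to SI: W = 868.18 J, t = 6.0 s
P = W/t = 868.18/6.0 = 144.7 W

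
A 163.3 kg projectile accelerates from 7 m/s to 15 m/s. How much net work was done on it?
W = ΔKE = ½m(v₂² − v₁²) = ½(163.3)(15² − 7²) = 14370.4 J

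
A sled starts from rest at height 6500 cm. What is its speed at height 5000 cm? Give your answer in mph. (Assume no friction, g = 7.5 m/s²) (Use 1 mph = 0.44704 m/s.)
Convert to SI: h₁−h₂ = 15.0 m
mgh₁ = mgh₂ + ½mv² ⇒ v = √(2g(h₁−h₂)) = √(2·7.5·15.0) = 15.0 m/s = 33.55 mph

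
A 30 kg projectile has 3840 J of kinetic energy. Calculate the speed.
v = √(2·KE/m) = √(2·3840/30) = 16.0 m/s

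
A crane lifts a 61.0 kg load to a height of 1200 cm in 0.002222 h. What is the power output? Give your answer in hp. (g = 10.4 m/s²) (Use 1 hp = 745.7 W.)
Convert to SI: m = 61.0 kg, h = 12.0 m, t = 7.9992 s
P = mgh/t = (61.0)(10.4)(12.0)/7.9992 = 951.695 W = 1.276 hp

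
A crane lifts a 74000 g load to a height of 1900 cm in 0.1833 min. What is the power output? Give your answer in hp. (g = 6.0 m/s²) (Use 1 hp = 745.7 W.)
Convert to SI: m = 74.0 kg, h = 19.0 m, t = 10.998 s
P = mgh/t = (74.0)(6.0)(19.0)/10.998 = 767.049 W = 1.029 hp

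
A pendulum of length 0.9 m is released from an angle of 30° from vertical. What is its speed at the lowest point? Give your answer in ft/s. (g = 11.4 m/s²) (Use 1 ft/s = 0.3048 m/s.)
h = L(1 − cosθ) = 0.9(1 − cos30°) = 0.120577 m
v = √(2gh) = √(2·11.4·0.120577) = 1.65806 m/s = 5.44 ft/s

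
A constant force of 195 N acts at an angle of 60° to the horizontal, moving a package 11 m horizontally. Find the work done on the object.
W = F·d·cosθ = (195)(11)cos(60°) = 1073 J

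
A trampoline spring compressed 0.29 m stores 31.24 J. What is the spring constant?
k = 2·PE/x² = 2·31.24/(0.29)² = 742.9 N/m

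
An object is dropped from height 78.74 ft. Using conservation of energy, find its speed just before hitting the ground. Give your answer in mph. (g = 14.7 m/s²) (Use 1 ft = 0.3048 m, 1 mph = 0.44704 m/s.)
Convert to SI: h = 24.0 m
mgh = ½mv² ⇒ v = √(2gh) = √(2·14.7·24.0) = 26.5631 m/s = 59.42 mph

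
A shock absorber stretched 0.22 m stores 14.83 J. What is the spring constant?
k = 2·PE/x² = 2·14.83/(0.22)² = 612.8 N/m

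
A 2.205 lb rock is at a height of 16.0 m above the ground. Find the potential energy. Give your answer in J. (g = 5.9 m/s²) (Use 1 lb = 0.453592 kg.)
Convert to SI: m = 1.00017 kg, h = 16.0 m
PE = mgh = (1.00017)(5.9)(16.0) = 94.42 J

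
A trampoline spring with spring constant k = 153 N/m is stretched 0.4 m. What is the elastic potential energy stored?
PE = ½kx² = ½(153)(0.4)² = 12.24 J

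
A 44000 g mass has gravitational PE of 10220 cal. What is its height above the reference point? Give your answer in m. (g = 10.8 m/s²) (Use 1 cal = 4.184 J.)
Convert to SI: m = 44.0 kg, PE = 42760.5 J
h = PE/(mg) = 42760.5/(44.0·10.8) = 89.98 m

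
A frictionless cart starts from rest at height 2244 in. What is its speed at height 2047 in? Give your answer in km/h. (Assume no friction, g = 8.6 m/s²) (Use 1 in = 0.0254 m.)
Convert to SI: h₁−h₂ = 5.0038 m
mgh₁ = mgh₂ + ½mv² ⇒ v = √(2g(h₁−h₂)) = √(2·8.6·5.0038) = 9.27714 m/s = 33.4 km/h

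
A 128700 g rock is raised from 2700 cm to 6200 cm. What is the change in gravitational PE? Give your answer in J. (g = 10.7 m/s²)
Convert to SI: m = 128.7 kg, Δh = 35.0 m
ΔPE = mgΔh = (128.7)(10.7)(35.0) = 48200 J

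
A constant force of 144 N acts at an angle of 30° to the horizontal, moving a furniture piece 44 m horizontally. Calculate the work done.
W = F·d·cosθ = (144)(44)cos(30°) = 5487 J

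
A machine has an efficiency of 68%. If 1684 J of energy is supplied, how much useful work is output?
W_out = η·W_in = 0.68·1684 = 1145.12 J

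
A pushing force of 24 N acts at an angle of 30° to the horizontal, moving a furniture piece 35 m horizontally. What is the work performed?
W = F·d·cosθ = (24)(35)cos(30°) = 727.5 J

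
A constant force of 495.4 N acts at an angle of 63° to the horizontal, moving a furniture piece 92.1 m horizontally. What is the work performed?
W = F·d·cosθ = (495.4)(92.1)cos(63°) = 20710 J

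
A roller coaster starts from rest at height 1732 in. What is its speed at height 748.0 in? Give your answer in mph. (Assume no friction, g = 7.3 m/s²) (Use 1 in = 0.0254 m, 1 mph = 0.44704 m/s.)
Convert to SI: h₁−h₂ = 24.9936 m
mgh₁ = mgh₂ + ½mv² ⇒ v = √(2g(h₁−h₂)) = √(2·7.3·24.9936) = 19.1025 m/s = 42.73 mph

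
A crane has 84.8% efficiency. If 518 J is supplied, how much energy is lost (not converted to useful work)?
W_lost = W_in(1 − η) = 518·(1 − 0.848) = 78.74 J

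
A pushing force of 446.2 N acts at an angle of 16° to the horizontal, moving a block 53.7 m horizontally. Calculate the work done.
W = F·d·cosθ = (446.2)(53.7)cos(16°) = 23030 J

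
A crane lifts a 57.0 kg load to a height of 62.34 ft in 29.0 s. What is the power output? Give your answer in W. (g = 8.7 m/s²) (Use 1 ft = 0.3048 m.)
Convert to SI: m = 57.0 kg, h = 19.0012 m, t = 29.0 s
P = mgh/t = (57.0)(8.7)(19.0012)/29.0 = 324.9 W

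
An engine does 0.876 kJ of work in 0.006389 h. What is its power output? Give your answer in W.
Convert to SI: W = 876.0 J, t = 23.0004 s
P = W/t = 876.0/23.0004 = 38.09 W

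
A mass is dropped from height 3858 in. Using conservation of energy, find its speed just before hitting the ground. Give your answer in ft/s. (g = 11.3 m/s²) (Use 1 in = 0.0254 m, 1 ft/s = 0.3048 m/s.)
Convert to SI: h = 97.9932 m
mgh = ½mv² ⇒ v = √(2gh) = √(2·11.3·97.9932) = 47.06 m/s = 154.4 ft/s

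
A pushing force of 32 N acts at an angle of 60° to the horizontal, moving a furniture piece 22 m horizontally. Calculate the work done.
W = F·d·cosθ = (32)(22)cos(60°) = 352.0 J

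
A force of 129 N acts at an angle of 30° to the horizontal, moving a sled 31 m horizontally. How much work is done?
W = F·d·cosθ = (129)(31)cos(30°) = 3463 J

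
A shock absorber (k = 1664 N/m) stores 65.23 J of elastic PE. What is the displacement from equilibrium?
x = √(2·PE/k) = √(2·65.23/1664) = 0.28 m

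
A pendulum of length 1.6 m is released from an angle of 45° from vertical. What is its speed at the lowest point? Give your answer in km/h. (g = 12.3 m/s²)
h = L(1 − cosθ) = 1.6(1 − cos45°) = 0.468629 m
v = √(2gh) = √(2·12.3·0.468629) = 3.39533 m/s = 12.22 km/h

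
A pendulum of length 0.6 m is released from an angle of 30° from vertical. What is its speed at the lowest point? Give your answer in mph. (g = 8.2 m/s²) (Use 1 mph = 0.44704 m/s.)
h = L(1 − cosθ) = 0.6(1 − cos30°) = 0.0803848 m
v = √(2gh) = √(2·8.2·0.0803848) = 1.14818 m/s = 2.568 mph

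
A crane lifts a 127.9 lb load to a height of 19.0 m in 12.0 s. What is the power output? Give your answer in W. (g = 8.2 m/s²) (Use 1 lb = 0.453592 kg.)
Convert to SI: m = 58.0144 kg, h = 19.0 m, t = 12.0 s
P = mgh/t = (58.0144)(8.2)(19.0)/12.0 = 753.2 W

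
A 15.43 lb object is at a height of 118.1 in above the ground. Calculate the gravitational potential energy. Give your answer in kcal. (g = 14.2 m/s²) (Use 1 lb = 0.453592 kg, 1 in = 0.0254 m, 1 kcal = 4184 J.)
Convert to SI: m = 6.99892 kg, h = 2.99974 m
PE = mgh = (6.99892)(14.2)(2.99974) = 298.128 J = 0.07125 kcal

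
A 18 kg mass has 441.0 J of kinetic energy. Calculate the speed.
v = √(2·KE/m) = √(2·441.0/18) = 7.0 m/s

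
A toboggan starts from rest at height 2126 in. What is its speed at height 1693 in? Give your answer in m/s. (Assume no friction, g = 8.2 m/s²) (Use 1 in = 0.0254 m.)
Convert to SI: h₁−h₂ = 10.9982 m
mgh₁ = mgh₂ + ½mv² ⇒ v = √(2g(h₁−h₂)) = √(2·8.2·10.9982) = 13.43 m/s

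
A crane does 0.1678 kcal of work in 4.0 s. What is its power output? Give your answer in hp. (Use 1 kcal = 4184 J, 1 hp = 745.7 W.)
Convert to SI: W = 702.075 J, t = 4.0 s
P = W/t = 702.075/4.0 = 175.519 W = 0.2354 hp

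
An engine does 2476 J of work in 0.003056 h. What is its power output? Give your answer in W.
Convert to SI: W = 2476.0 J, t = 11.0016 s
P = W/t = 2476.0/11.0016 = 225.1 W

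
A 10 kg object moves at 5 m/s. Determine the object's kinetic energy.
KE = ½mv² = ½(10)(5)² = 125.0 J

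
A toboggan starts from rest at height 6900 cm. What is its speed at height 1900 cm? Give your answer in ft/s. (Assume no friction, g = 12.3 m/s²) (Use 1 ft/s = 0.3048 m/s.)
Convert to SI: h₁−h₂ = 50.0 m
mgh₁ = mgh₂ + ½mv² ⇒ v = √(2g(h₁−h₂)) = √(2·12.3·50.0) = 35.0714 m/s = 115.1 ft/s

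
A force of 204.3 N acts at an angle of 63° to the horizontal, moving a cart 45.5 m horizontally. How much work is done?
W = F·d·cosθ = (204.3)(45.5)cos(63°) = 4220 J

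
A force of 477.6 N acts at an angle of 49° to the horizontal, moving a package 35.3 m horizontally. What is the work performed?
W = F·d·cosθ = (477.6)(35.3)cos(49°) = 11060 J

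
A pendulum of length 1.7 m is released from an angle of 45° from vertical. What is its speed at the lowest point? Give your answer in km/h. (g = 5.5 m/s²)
h = L(1 − cosθ) = 1.7(1 − cos45°) = 0.497918 m
v = √(2gh) = √(2·5.5·0.497918) = 2.34032 m/s = 8.425 km/h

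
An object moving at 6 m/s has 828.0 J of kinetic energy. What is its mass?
m = 2·KE/v² = 2·828.0/(6)² = 46.0 kg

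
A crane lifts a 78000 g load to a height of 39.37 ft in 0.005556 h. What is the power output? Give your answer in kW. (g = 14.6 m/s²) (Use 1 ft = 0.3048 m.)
Convert to SI: m = 78.0 kg, h = 12.0 m, t = 20.0016 s
P = mgh/t = (78.0)(14.6)(12.0)/20.0016 = 683.224 W = 0.6832 kW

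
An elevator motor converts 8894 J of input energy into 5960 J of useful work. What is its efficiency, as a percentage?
η = W_out/W_in = 5960/8894 = 67.01%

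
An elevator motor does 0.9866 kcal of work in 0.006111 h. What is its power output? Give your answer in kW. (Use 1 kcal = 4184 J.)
Convert to SI: W = 4127.93 J, t = 21.9996 s
P = W/t = 4127.93/21.9996 = 187.637 W = 0.1876 kW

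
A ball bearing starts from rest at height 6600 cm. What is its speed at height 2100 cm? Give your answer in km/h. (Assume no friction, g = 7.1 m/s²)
Convert to SI: h₁−h₂ = 45.0 m
mgh₁ = mgh₂ + ½mv² ⇒ v = √(2g(h₁−h₂)) = √(2·7.1·45.0) = 25.2784 m/s = 91.0 km/h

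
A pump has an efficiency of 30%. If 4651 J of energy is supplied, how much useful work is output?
W_out = η·W_in = 0.3·4651 = 1395.3 J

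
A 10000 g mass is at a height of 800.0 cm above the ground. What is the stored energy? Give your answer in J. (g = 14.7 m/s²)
Convert to SI: m = 10.0 kg, h = 8.0 m
PE = mgh = (10.0)(14.7)(8.0) = 1176 J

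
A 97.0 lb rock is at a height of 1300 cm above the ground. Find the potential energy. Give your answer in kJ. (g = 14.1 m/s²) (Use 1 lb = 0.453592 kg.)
Convert to SI: m = 43.9984 kg, h = 13.0 m
PE = mgh = (43.9984)(14.1)(13.0) = 8064.91 J = 8.065 kJ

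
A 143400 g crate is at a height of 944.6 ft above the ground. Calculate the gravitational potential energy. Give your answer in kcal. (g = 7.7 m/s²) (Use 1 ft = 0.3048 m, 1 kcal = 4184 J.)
Convert to SI: m = 143.4 kg, h = 287.914 m
PE = mgh = (143.4)(7.7)(287.914) = 317909 J = 75.98 kcal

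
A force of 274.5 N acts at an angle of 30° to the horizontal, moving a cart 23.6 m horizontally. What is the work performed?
W = F·d·cosθ = (274.5)(23.6)cos(30°) = 5610 J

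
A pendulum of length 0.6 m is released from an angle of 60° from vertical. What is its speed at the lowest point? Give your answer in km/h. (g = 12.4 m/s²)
h = L(1 − cosθ) = 0.6(1 − cos60°) = 0.3 m
v = √(2gh) = √(2·12.4·0.3) = 2.727636 m/s = 9.819 km/h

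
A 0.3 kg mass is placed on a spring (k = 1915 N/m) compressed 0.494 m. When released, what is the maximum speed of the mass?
½kx² = ½mv² ⇒ v = x√(k/m) = (0.494)√(1915/0.3) = 39.47 m/s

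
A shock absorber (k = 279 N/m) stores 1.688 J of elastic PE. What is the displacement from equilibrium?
x = √(2·PE/k) = √(2·1.688/279) = 0.11 m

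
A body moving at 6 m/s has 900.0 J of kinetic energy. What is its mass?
m = 2·KE/v² = 2·900.0/(6)² = 50.0 kg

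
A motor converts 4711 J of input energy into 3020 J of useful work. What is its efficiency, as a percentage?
η = W_out/W_in = 3020/4711 = 64.11%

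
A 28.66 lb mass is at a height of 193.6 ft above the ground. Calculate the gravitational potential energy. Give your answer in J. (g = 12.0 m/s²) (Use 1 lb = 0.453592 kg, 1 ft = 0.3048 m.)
Convert to SI: m = 12.9999 kg, h = 59.0093 m
PE = mgh = (12.9999)(12.0)(59.0093) = 9205 J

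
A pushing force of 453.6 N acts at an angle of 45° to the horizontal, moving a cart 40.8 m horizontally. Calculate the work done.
W = F·d·cosθ = (453.6)(40.8)cos(45°) = 13090 J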